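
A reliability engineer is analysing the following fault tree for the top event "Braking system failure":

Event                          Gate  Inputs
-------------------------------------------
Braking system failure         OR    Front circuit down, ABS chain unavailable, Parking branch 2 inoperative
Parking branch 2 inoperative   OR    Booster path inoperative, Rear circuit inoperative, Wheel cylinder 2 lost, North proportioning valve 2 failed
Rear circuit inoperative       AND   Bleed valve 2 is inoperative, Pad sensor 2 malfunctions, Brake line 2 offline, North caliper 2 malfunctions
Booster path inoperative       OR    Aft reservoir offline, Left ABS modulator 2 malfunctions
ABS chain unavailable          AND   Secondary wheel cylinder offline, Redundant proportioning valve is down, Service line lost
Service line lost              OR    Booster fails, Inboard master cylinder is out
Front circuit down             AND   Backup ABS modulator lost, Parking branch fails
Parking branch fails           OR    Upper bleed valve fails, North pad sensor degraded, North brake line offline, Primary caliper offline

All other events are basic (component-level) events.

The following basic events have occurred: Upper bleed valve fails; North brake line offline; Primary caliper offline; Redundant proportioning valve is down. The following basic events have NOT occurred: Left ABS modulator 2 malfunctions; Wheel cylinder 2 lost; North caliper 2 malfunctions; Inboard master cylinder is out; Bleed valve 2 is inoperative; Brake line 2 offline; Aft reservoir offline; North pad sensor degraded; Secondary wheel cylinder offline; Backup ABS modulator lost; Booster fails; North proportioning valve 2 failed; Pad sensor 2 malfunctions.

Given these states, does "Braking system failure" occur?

No

Parking branch fails [OR]: Upper bleed valve fails=occurs, North pad sensor degraded=not, North brake line offline=occurs, Primary caliper offline=occurs → at least one input occurs → occurs.
Front circuit down [AND]: Backup ABS modulator lost=not, Parking branch fails=occurs → not all inputs occur → does not occur.
Service line lost [OR]: Booster fails=not, Inboard master cylinder is out=not → no input occurs → does not occur.
ABS chain unavailable [AND]: Secondary wheel cylinder offline=not, Redundant proportioning valve is down=occurs, Service line lost=not → not all inputs occur → does not occur.
Booster path inoperative [OR]: Aft reservoir offline=not, Left ABS modulator 2 malfunctions=not → no input occurs → does not occur.
Rear circuit inoperative [AND]: Bleed valve 2 is inoperative=not, Pad sensor 2 malfunctions=not, Brake line 2 offline=not, North caliper 2 malfunctions=not → not all inputs occur → does not occur.
Parking branch 2 inoperative [OR]: Booster path inoperative=not, Rear circuit inoperative=not, Wheel cylinder 2 lost=not, North proportioning valve 2 failed=not → no input occurs → does not occur.
Braking system failure [OR]: Front circuit down=not, ABS chain unavailable=not, Parking branch 2 inoperative=not → no input occurs → does not occur.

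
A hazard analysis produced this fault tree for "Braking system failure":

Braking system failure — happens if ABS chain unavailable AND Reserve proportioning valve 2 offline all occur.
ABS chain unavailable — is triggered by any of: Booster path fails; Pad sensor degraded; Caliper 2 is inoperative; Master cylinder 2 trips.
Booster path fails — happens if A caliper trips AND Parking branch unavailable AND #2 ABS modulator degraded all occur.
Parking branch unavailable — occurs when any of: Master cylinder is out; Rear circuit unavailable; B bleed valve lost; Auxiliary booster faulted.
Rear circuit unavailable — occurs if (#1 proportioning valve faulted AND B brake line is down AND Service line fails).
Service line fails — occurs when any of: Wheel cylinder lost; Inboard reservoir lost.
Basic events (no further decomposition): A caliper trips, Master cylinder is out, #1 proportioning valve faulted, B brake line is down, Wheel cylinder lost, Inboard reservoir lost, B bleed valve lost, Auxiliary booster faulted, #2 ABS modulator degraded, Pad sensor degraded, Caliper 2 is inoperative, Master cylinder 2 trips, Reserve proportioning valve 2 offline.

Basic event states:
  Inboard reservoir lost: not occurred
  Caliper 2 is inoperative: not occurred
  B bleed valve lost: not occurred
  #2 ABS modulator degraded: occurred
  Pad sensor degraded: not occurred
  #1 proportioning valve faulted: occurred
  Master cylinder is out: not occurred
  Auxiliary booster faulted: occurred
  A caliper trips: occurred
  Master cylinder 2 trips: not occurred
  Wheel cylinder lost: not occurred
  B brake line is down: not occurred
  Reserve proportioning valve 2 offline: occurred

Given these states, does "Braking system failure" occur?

Yes

Service line fails [OR]: Wheel cylinder lost=not, Inboard reservoir lost=not → no input occurs → does not occur.
Rear circuit unavailable [AND]: #1 proportioning valve faulted=occurs, B brake line is down=not, Service line fails=not → not all inputs occur → does not occur.
Parking branch unavailable [OR]: Master cylinder is out=not, Rear circuit unavailable=not, B bleed valve lost=not, Auxiliary booster faulted=occurs → at least one input occurs → occurs.
Booster path fails [AND]: A caliper trips=occurs, Parking branch unavailable=occurs, #2 ABS modulator degraded=occurs → all inputs occur → occurs.
ABS chain unavailable [OR]: Booster path fails=occurs, Pad sensor degraded=not, Caliper 2 is inoperative=not, Master cylinder 2 trips=not → at least one input occurs → occurs.
Braking system failure [AND]: ABS chain unavailable=occurs, Reserve proportioning valve 2 offline=occurs → all inputs occur → occurs.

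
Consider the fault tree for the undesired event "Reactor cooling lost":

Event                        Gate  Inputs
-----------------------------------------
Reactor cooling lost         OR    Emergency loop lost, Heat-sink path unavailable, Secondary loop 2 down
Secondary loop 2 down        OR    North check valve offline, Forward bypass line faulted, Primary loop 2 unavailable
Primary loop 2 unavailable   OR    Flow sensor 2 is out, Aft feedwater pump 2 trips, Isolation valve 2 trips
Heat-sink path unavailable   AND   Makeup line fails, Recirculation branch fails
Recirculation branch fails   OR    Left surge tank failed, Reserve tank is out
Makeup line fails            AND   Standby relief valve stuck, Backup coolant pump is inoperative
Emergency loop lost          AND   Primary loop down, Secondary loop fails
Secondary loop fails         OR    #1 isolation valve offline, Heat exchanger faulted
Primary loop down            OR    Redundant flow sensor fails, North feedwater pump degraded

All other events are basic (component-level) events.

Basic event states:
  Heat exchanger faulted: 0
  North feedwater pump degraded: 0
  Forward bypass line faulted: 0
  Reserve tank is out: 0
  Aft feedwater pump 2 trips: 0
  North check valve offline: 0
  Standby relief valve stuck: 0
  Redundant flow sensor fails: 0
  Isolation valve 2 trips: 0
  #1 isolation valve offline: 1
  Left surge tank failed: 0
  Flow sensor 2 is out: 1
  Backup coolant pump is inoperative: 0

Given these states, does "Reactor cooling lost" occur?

Yes

Primary loop down [OR]: Redundant flow sensor fails=not, North feedwater pump degraded=not → no input occurs → does not occur.
Secondary loop fails [OR]: #1 isolation valve offline=occurs, Heat exchanger faulted=not → at least one input occurs → occurs.
Emergency loop lost [AND]: Primary loop down=not, Secondary loop fails=occurs → not all inputs occur → does not occur.
Makeup line fails [AND]: Standby relief valve stuck=not, Backup coolant pump is inoperative=not → not all inputs occur → does not occur.
Recirculation branch fails [OR]: Left surge tank failed=not, Reserve tank is out=not → no input occurs → does not occur.
Heat-sink path unavailable [AND]: Makeup line fails=not, Recirculation branch fails=not → not all inputs occur → does not occur.
Primary loop 2 unavailable [OR]: Flow sensor 2 is out=occurs, Aft feedwater pump 2 trips=not, Isolation valve 2 trips=not → at least one input occurs → occurs.
Secondary loop 2 down [OR]: North check valve offline=not, Forward bypass line faulted=not, Primary loop 2 unavailable=occurs → at least one input occurs → occurs.
Reactor cooling lost [OR]: Emergency loop lost=not, Heat-sink path unavailable=not, Secondary loop 2 down=occurs → at least one input occurs → occurs.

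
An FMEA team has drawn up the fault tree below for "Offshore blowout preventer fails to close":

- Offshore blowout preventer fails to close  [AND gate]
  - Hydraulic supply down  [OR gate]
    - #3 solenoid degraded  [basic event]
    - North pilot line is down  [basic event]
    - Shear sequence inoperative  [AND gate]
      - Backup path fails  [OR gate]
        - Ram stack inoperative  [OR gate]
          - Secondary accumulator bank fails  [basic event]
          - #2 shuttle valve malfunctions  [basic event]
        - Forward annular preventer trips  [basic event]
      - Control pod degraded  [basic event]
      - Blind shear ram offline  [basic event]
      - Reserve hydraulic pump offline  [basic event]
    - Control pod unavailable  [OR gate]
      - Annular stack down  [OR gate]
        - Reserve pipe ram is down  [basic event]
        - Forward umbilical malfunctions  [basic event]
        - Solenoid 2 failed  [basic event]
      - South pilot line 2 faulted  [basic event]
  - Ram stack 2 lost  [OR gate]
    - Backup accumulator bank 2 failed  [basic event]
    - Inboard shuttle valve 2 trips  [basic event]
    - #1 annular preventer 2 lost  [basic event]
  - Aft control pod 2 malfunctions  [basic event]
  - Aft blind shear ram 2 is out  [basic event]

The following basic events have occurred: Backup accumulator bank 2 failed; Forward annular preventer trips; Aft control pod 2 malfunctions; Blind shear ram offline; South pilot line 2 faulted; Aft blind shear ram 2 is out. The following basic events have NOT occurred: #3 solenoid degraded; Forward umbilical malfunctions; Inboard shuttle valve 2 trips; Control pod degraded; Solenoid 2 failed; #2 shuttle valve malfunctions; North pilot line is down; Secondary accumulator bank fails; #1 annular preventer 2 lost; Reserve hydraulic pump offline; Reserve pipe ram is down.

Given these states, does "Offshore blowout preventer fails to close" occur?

Ram stack inoperative [OR]: Secondary accumulator bank fails=not, #2 shuttle valve malfunctions=not → no input occurs → does not occur.
Backup path fails [OR]: Ram stack inoperative=not, Forward annular preventer trips=occurs → at least one input occurs → occurs.
Shear sequence inoperative [AND]: Backup path fails=occurs, Control pod degraded=not, Blind shear ram offline=occurs, Reserve hydraulic pump offline=not → not all inputs occur → does not occur.
Annular stack down [OR]: Reserve pipe ram is down=not, Forward umbilical malfunctions=not, Solenoid 2 failed=not → no input occurs → does not occur.
Control pod unavailable [OR]: Annular stack down=not, South pilot line 2 faulted=occurs → at least one input occurs → occurs.
Hydraulic supply down [OR]: #3 solenoid degraded=not, North pilot line is down=not, Shear sequence inoperative=not, Control pod unavailable=occurs → at least one input occurs → occurs.
Ram stack 2 lost [OR]: Backup accumulator bank 2 failed=occurs, Inboard shuttle valve 2 trips=not, #1 annular preventer 2 lost=not → at least one input occurs → occurs.
Offshore blowout preventer fails to close [AND]: Hydraulic supply down=occurs, Ram stack 2 lost=occurs, Aft control pod 2 malfunctions=occurs, Aft blind shear ram 2 is out=occurs → all inputs occur → occurs.

Yes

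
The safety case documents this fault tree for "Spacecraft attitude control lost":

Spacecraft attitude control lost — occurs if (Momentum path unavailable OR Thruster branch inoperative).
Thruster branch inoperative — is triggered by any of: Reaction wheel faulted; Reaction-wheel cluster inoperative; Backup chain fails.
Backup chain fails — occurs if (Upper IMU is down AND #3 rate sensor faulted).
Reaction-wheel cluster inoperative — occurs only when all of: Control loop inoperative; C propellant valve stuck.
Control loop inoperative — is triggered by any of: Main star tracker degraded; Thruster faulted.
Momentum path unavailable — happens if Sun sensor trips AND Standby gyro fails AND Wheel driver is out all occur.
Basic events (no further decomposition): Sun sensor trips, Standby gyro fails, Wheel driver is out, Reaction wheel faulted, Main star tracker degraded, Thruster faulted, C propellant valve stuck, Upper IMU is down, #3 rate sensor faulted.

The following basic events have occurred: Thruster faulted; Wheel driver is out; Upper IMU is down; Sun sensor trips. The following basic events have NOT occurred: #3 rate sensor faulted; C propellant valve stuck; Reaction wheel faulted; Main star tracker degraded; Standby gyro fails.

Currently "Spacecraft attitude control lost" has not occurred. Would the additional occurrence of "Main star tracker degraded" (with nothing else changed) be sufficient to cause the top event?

No

Counterfactual: set "Main star tracker degraded" to occurred.
Momentum path unavailable [AND]: Sun sensor trips=occurs, Standby gyro fails=not, Wheel driver is out=occurs → not all inputs occur → does not occur.
Control loop inoperative [OR]: Main star tracker degraded=occurs, Thruster faulted=occurs → at least one input occurs → occurs.
Reaction-wheel cluster inoperative [AND]: Control loop inoperative=occurs, C propellant valve stuck=not → not all inputs occur → does not occur.
Backup chain fails [AND]: Upper IMU is down=occurs, #3 rate sensor faulted=not → not all inputs occur → does not occur.
Thruster branch inoperative [OR]: Reaction wheel faulted=not, Reaction-wheel cluster inoperative=not, Backup chain fails=not → no input occurs → does not occur.
Spacecraft attitude control lost [OR]: Momentum path unavailable=not, Thruster branch inoperative=not → no input occurs → does not occur.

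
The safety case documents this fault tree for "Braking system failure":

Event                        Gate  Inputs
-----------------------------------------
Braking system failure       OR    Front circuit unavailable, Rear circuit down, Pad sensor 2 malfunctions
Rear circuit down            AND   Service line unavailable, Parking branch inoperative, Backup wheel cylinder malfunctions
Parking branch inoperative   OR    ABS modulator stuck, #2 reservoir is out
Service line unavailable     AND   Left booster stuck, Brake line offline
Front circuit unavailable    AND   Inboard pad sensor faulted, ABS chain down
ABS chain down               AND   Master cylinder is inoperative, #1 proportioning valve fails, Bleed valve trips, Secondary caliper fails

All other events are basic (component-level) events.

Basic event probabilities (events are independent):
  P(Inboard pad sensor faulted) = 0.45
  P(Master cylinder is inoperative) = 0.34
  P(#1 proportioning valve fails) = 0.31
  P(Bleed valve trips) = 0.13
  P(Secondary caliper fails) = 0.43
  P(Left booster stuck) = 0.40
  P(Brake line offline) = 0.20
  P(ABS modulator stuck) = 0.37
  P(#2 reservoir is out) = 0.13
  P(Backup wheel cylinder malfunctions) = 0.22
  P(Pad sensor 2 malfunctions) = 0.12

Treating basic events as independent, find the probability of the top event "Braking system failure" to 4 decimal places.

0.1293

P(ABS chain down) [AND] = 0.34 × 0.31 × 0.13 × 0.43 = 0.005892
P(Front circuit unavailable) [AND] = 0.45 × 0.005892 = 0.002651
P(Service line unavailable) [AND] = 0.40 × 0.20 = 0.080000
P(Parking branch inoperative) [OR] = 1 − (1−0.37) × (1−0.13) = 0.451900
P(Rear circuit down) [AND] = 0.080000 × 0.451900 × 0.22 = 0.007953
P(Braking system failure) [OR] = 1 − (1−0.002651) × (1−0.007953) × (1−0.12) = 0.129313
Rounded to 4 decimal places: P(Braking system failure) ≈ 0.1293.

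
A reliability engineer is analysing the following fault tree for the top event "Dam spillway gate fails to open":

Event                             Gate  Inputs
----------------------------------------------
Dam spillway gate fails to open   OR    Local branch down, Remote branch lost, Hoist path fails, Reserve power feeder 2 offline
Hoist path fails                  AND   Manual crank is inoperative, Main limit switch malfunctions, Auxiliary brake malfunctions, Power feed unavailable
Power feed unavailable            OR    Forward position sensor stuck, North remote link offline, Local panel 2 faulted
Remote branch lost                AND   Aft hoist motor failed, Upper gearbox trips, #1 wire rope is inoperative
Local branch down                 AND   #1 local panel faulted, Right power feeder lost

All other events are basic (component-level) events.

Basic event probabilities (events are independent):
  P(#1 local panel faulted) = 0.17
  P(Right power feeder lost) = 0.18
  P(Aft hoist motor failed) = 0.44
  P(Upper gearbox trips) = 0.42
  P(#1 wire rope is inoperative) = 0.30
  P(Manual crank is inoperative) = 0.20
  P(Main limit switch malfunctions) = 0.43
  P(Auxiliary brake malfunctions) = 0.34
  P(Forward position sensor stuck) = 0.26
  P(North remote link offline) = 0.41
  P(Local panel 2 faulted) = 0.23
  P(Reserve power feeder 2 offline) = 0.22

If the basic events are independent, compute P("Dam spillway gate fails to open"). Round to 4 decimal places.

P(Local branch down) [AND] = 0.17 × 0.18 = 0.030600
P(Remote branch lost) [AND] = 0.44 × 0.42 × 0.30 = 0.055440
P(Power feed unavailable) [OR] = 1 − (1−0.26) × (1−0.41) × (1−0.23) = 0.663818
P(Hoist path fails) [AND] = 0.20 × 0.43 × 0.34 × 0.663818 = 0.019410
P(Dam spillway gate fails to open) [OR] = 1 − (1−0.030600) × (1−0.055440) × (1−0.019410) × (1−0.22) = 0.299651
Rounded to 4 decimal places: P(Dam spillway gate fails to open) ≈ 0.2997.

0.2997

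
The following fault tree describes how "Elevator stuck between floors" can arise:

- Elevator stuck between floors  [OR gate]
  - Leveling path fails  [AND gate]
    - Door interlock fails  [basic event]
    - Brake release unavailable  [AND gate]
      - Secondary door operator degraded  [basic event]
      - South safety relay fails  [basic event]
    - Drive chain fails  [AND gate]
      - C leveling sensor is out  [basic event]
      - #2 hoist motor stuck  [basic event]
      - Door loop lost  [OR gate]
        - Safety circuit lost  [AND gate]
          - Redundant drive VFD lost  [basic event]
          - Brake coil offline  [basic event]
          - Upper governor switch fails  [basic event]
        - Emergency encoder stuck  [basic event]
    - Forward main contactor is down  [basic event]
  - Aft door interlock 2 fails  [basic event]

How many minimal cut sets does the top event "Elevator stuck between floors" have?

Brake release unavailable [AND]: one cut set from each child combined → 1 × 1 = 1 cut set(s).
Safety circuit lost [AND]: one cut set from each child combined → 1 × 1 × 1 = 1 cut set(s).
Door loop lost [OR]: union of children's cut sets → 2 cut set(s).
Drive chain fails [AND]: one cut set from each child combined → 1 × 1 × 2 = 2 cut set(s).
Leveling path fails [AND]: one cut set from each child combined → 1 × 1 × 2 × 1 = 2 cut set(s).
Elevator stuck between floors [OR]: union of children's cut sets → 3 cut set(s).
Minimal cut sets: {#2 hoist motor stuck, Brake coil offline, C leveling sensor is out, Door interlock fails, Forward main contactor is down, Redundant drive VFD lost, Secondary door operator degraded, South safety relay fails, Upper governor switch fails}; {#2 hoist motor stuck, C leveling sensor is out, Door interlock fails, Emergency encoder stuck, Forward main contactor is down, Secondary door operator degraded, South safety relay fails}; {Aft door interlock 2 fails}.

3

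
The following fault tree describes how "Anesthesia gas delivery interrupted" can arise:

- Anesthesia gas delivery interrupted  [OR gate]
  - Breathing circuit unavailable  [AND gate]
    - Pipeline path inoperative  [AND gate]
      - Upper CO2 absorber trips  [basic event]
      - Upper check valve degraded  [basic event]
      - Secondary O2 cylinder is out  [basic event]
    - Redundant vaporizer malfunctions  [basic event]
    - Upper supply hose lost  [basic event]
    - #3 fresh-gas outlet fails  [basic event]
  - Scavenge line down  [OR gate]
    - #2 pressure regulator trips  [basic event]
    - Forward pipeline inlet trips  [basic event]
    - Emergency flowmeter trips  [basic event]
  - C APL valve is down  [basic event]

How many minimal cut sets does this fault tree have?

Pipeline path inoperative [AND]: one cut set from each child combined → 1 × 1 × 1 = 1 cut set(s).
Breathing circuit unavailable [AND]: one cut set from each child combined → 1 × 1 × 1 × 1 = 1 cut set(s).
Scavenge line down [OR]: union of children's cut sets → 3 cut set(s).
Anesthesia gas delivery interrupted [OR]: union of children's cut sets → 5 cut set(s).
Minimal cut sets: {#3 fresh-gas outlet fails, Redundant vaporizer malfunctions, Secondary O2 cylinder is out, Upper CO2 absorber trips, Upper check valve degraded, Upper supply hose lost}; {#2 pressure regulator trips}; {Forward pipeline inlet trips}; {Emergency flowmeter trips}; {C APL valve is down}.

5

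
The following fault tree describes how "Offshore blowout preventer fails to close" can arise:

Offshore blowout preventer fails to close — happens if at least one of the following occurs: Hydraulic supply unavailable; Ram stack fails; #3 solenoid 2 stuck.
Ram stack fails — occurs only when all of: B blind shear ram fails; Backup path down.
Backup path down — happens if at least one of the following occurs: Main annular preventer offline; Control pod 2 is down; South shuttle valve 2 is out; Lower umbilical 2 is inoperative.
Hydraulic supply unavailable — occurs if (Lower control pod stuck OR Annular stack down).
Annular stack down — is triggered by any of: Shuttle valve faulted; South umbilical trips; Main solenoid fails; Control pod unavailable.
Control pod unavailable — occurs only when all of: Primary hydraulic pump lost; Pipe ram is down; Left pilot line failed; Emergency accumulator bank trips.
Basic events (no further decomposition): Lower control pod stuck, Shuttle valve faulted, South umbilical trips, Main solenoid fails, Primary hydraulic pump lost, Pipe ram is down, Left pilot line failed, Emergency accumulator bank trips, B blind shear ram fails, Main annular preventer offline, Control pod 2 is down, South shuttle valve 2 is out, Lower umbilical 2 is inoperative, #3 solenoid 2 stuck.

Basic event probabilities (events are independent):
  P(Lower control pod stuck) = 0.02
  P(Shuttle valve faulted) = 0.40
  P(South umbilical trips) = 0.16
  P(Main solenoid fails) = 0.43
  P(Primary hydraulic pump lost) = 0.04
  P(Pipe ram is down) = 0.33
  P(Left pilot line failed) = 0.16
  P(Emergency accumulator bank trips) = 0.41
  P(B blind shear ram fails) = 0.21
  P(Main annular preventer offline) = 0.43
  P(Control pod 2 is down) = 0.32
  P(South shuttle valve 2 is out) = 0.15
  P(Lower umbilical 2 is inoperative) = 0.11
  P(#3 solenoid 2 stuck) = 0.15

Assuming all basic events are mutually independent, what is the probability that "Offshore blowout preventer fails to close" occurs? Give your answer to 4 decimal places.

P(Control pod unavailable) [AND] = 0.04 × 0.33 × 0.16 × 0.41 = 0.000866
P(Annular stack down) [OR] = 1 − (1−0.40) × (1−0.16) × (1−0.43) × (1−0.000866) = 0.712969
P(Hydraulic supply unavailable) [OR] = 1 − (1−0.02) × (1−0.712969) = 0.718710
P(Backup path down) [OR] = 1 − (1−0.43) × (1−0.32) × (1−0.15) × (1−0.11) = 0.706781
P(Ram stack fails) [AND] = 0.21 × 0.706781 = 0.148424
P(Offshore blowout preventer fails to close) [OR] = 1 − (1−0.718710) × (1−0.148424) × (1−0.15) = 0.796391
Rounded to 4 decimal places: P(Offshore blowout preventer fails to close) ≈ 0.7964.

0.7964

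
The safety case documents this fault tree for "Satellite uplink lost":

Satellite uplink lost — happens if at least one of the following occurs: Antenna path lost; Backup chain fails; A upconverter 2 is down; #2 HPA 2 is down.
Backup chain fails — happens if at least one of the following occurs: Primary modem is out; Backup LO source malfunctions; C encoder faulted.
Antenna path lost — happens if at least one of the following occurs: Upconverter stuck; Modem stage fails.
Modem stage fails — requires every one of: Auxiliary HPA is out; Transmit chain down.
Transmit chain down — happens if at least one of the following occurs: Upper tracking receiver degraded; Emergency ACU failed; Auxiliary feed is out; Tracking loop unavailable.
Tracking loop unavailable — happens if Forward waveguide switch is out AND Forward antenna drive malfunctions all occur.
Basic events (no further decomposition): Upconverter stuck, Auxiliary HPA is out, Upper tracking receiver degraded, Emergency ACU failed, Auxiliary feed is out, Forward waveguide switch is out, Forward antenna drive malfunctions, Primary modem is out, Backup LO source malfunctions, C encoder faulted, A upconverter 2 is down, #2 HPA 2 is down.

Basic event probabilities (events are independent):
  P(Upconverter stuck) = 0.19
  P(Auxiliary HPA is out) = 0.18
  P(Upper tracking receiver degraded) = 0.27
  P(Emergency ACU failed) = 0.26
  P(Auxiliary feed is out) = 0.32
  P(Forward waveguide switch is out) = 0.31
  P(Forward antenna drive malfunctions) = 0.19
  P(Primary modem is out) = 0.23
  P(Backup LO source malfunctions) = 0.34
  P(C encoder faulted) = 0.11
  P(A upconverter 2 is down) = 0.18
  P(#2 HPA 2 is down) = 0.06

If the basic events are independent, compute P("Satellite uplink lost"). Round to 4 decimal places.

P(Tracking loop unavailable) [AND] = 0.31 × 0.19 = 0.058900
P(Transmit chain down) [OR] = 1 − (1−0.27) × (1−0.26) × (1−0.32) × (1−0.058900) = 0.654300
P(Modem stage fails) [AND] = 0.18 × 0.654300 = 0.117774
P(Antenna path lost) [OR] = 1 − (1−0.19) × (1−0.117774) = 0.285397
P(Backup chain fails) [OR] = 1 − (1−0.23) × (1−0.34) × (1−0.11) = 0.547702
P(Satellite uplink lost) [OR] = 1 − (1−0.285397) × (1−0.547702) × (1−0.18) × (1−0.06) = 0.750867
Rounded to 4 decimal places: P(Satellite uplink lost) ≈ 0.7509.

0.7509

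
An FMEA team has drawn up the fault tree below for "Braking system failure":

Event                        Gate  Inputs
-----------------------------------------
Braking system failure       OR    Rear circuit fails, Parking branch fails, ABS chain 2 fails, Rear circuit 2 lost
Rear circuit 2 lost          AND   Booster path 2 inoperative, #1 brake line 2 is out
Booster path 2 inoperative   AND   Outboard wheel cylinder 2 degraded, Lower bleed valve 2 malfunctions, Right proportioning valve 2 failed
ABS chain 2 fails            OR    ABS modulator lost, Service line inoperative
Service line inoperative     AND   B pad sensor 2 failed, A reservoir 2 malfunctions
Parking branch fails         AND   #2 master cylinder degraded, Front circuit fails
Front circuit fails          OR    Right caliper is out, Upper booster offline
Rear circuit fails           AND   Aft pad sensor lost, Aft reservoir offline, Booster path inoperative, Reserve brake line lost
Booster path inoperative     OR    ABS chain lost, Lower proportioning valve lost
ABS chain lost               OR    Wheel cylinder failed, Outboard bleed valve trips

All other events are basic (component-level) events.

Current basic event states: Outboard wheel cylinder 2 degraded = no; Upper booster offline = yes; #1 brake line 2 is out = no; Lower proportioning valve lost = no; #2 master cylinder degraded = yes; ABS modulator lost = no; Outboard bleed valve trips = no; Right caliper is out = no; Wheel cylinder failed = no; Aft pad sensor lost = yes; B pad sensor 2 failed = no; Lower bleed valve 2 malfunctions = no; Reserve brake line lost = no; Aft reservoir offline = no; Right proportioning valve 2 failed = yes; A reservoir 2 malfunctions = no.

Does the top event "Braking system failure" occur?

Yes

ABS chain lost [OR]: Wheel cylinder failed=not, Outboard bleed valve trips=not → no input occurs → does not occur.
Booster path inoperative [OR]: ABS chain lost=not, Lower proportioning valve lost=not → no input occurs → does not occur.
Rear circuit fails [AND]: Aft pad sensor lost=occurs, Aft reservoir offline=not, Booster path inoperative=not, Reserve brake line lost=not → not all inputs occur → does not occur.
Front circuit fails [OR]: Right caliper is out=not, Upper booster offline=occurs → at least one input occurs → occurs.
Parking branch fails [AND]: #2 master cylinder degraded=occurs, Front circuit fails=occurs → all inputs occur → occurs.
Service line inoperative [AND]: B pad sensor 2 failed=not, A reservoir 2 malfunctions=not → not all inputs occur → does not occur.
ABS chain 2 fails [OR]: ABS modulator lost=not, Service line inoperative=not → no input occurs → does not occur.
Booster path 2 inoperative [AND]: Outboard wheel cylinder 2 degraded=not, Lower bleed valve 2 malfunctions=not, Right proportioning valve 2 failed=occurs → not all inputs occur → does not occur.
Rear circuit 2 lost [AND]: Booster path 2 inoperative=not, #1 brake line 2 is out=not → not all inputs occur → does not occur.
Braking system failure [OR]: Rear circuit fails=not, Parking branch fails=occurs, ABS chain 2 fails=not, Rear circuit 2 lost=not → at least one input occurs → occurs.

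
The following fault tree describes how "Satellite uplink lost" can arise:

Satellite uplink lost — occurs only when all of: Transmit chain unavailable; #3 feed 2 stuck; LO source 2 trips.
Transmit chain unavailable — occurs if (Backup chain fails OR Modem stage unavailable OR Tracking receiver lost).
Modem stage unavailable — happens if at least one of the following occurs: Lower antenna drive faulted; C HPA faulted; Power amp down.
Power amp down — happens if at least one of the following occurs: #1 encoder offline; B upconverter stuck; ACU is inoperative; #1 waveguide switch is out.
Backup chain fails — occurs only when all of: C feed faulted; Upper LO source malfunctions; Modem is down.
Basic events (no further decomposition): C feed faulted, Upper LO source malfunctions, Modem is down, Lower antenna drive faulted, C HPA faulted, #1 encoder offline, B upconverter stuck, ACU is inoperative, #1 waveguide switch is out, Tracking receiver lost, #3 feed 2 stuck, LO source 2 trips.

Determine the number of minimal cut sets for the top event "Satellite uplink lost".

Backup chain fails [AND]: one cut set from each child combined → 1 × 1 × 1 = 1 cut set(s).
Power amp down [OR]: union of children's cut sets → 4 cut set(s).
Modem stage unavailable [OR]: union of children's cut sets → 6 cut set(s).
Transmit chain unavailable [OR]: union of children's cut sets → 8 cut set(s).
Satellite uplink lost [AND]: one cut set from each child combined → 8 × 1 × 1 = 8 cut set(s).
Minimal cut sets: {#3 feed 2 stuck, C feed faulted, LO source 2 trips, Modem is down, Upper LO source malfunctions}; {#3 feed 2 stuck, LO source 2 trips, Lower antenna drive faulted}; {#3 feed 2 stuck, C HPA faulted, LO source 2 trips}; {#1 encoder offline, #3 feed 2 stuck, LO source 2 trips}; {#3 feed 2 stuck, B upconverter stuck, LO source 2 trips}; {#3 feed 2 stuck, ACU is inoperative, LO source 2 trips}; {#1 waveguide switch is out, #3 feed 2 stuck, LO source 2 trips}; {#3 feed 2 stuck, LO source 2 trips, Tracking receiver lost}.

8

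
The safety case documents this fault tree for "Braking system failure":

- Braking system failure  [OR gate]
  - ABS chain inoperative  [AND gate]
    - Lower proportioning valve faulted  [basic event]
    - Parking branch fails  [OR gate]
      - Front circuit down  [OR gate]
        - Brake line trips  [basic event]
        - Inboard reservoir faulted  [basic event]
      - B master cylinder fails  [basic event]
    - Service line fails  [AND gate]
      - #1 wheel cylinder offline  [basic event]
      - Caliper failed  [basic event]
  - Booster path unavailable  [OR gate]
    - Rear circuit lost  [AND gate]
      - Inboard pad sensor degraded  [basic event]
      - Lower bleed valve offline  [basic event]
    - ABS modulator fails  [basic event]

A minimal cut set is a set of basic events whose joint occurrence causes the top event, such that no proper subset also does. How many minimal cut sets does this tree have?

Front circuit down [OR]: union of children's cut sets → 2 cut set(s).
Parking branch fails [OR]: union of children's cut sets → 3 cut set(s).
Service line fails [AND]: one cut set from each child combined → 1 × 1 = 1 cut set(s).
ABS chain inoperative [AND]: one cut set from each child combined → 1 × 3 × 1 = 3 cut set(s).
Rear circuit lost [AND]: one cut set from each child combined → 1 × 1 = 1 cut set(s).
Booster path unavailable [OR]: union of children's cut sets → 2 cut set(s).
Braking system failure [OR]: union of children's cut sets → 5 cut set(s).
Minimal cut sets: {#1 wheel cylinder offline, Brake line trips, Caliper failed, Lower proportioning valve faulted}; {#1 wheel cylinder offline, Caliper failed, Inboard reservoir faulted, Lower proportioning valve faulted}; {#1 wheel cylinder offline, B master cylinder fails, Caliper failed, Lower proportioning valve faulted}; {Inboard pad sensor degraded, Lower bleed valve offline}; {ABS modulator fails}.

5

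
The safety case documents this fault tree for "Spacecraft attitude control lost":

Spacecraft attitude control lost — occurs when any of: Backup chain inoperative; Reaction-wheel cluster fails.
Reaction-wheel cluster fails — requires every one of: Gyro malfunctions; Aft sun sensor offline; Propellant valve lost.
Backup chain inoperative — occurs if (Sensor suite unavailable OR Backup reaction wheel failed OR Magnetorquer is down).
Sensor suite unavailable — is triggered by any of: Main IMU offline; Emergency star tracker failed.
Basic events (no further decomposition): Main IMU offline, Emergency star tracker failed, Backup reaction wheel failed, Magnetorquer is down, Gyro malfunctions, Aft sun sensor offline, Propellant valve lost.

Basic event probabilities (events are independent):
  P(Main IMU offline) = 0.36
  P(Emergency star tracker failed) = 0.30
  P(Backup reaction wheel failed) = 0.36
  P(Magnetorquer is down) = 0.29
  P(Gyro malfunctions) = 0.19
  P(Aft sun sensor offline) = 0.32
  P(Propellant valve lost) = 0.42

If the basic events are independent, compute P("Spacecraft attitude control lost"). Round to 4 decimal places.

P(Sensor suite unavailable) [OR] = 1 − (1−0.36) × (1−0.30) = 0.552000
P(Backup chain inoperative) [OR] = 1 − (1−0.552000) × (1−0.36) × (1−0.29) = 0.796429
P(Reaction-wheel cluster fails) [AND] = 0.19 × 0.32 × 0.42 = 0.025536
P(Spacecraft attitude control lost) [OR] = 1 − (1−0.796429) × (1−0.025536) = 0.801627
Rounded to 4 decimal places: P(Spacecraft attitude control lost) ≈ 0.8016.

0.8016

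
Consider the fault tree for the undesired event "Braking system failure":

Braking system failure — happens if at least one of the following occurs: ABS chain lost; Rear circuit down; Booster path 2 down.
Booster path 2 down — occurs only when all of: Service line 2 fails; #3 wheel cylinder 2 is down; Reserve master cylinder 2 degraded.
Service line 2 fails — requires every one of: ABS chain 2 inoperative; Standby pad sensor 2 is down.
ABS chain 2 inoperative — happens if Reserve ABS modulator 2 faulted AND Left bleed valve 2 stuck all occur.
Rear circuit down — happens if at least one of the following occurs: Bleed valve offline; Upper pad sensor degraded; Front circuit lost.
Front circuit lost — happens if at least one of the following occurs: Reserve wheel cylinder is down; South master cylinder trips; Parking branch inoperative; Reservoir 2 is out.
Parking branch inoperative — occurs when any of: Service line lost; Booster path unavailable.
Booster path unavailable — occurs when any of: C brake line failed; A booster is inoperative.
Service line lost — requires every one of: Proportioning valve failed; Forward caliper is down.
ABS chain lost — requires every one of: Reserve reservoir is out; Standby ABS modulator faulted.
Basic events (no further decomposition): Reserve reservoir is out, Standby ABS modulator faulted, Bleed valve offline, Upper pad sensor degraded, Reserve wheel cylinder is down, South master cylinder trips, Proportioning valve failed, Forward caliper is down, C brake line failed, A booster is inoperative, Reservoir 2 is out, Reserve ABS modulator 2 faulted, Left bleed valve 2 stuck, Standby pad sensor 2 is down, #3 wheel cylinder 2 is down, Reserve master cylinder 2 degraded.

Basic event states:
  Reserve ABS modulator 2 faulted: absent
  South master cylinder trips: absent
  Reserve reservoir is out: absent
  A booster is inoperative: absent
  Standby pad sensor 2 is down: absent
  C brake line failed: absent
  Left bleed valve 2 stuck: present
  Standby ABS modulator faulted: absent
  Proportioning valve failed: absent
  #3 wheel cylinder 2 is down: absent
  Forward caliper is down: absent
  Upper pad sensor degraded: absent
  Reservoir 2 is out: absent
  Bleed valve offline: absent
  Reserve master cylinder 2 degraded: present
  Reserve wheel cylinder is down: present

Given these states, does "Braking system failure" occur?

Yes

ABS chain lost [AND]: Reserve reservoir is out=not, Standby ABS modulator faulted=not → not all inputs occur → does not occur.
Service line lost [AND]: Proportioning valve failed=not, Forward caliper is down=not → not all inputs occur → does not occur.
Booster path unavailable [OR]: C brake line failed=not, A booster is inoperative=not → no input occurs → does not occur.
Parking branch inoperative [OR]: Service line lost=not, Booster path unavailable=not → no input occurs → does not occur.
Front circuit lost [OR]: Reserve wheel cylinder is down=occurs, South master cylinder trips=not, Parking branch inoperative=not, Reservoir 2 is out=not → at least one input occurs → occurs.
Rear circuit down [OR]: Bleed valve offline=not, Upper pad sensor degraded=not, Front circuit lost=occurs → at least one input occurs → occurs.
ABS chain 2 inoperative [AND]: Reserve ABS modulator 2 faulted=not, Left bleed valve 2 stuck=occurs → not all inputs occur → does not occur.
Service line 2 fails [AND]: ABS chain 2 inoperative=not, Standby pad sensor 2 is down=not → not all inputs occur → does not occur.
Booster path 2 down [AND]: Service line 2 fails=not, #3 wheel cylinder 2 is down=not, Reserve master cylinder 2 degraded=occurs → not all inputs occur → does not occur.
Braking system failure [OR]: ABS chain lost=not, Rear circuit down=occurs, Booster path 2 down=not → at least one input occurs → occurs.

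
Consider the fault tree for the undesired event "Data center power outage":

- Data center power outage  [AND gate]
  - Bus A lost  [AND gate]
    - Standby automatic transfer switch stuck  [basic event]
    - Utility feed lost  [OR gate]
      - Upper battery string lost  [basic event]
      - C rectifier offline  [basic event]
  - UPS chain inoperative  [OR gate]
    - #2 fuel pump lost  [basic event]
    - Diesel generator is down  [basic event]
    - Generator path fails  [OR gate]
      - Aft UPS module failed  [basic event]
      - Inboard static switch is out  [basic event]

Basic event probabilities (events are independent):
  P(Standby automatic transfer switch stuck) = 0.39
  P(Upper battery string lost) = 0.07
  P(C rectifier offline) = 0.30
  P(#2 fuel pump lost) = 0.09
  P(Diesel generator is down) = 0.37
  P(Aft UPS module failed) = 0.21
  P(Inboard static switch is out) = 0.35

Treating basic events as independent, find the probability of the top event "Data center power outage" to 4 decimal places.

P(Utility feed lost) [OR] = 1 − (1−0.07) × (1−0.30) = 0.349000
P(Bus A lost) [AND] = 0.39 × 0.349000 = 0.136110
P(Generator path fails) [OR] = 1 − (1−0.21) × (1−0.35) = 0.486500
P(UPS chain inoperative) [OR] = 1 − (1−0.09) × (1−0.37) × (1−0.486500) = 0.705610
P(Data center power outage) [AND] = 0.136110 × 0.705610 = 0.096041
Rounded to 4 decimal places: P(Data center power outage) ≈ 0.0960.

0.0960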